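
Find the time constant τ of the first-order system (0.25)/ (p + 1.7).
First-order system: τ = -1/pole. Pole = -1.7. τ = -1/(-1.7) = 0.5882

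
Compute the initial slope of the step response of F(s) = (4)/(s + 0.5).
IVT: y'(0⁺) = lim_{s→∞} s²·Y(s) = lim_{s→∞} s·F(s).
deg(num) = 0, deg(den) = 1, relative degree = 1, so s·F(s) → (leading num)/(leading den) = 4/1 = 4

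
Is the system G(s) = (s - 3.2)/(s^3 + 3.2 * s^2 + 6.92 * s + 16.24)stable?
Denominator: s^3 + 3.2*s^2 + 6.92*s + 16.24 = (s + 2.8)(s^2 + 0.4*s + 5.8). Poles: -0.2 + 2.4j, -0.2 - 2.4j, -2.8. All Re(p)<0: Yes (stable)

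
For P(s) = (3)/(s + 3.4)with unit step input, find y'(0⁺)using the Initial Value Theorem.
IVT: y'(0⁺) = lim_{s→∞} s²·Y(s) = lim_{s→∞} s·P(s).
deg(num) = 0, deg(den) = 1, relative degree = 1, so s·P(s) → (leading num)/(leading den) = 3/1 = 3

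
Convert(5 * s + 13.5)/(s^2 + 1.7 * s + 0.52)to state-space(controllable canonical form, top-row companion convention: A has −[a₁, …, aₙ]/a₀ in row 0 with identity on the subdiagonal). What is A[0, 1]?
Reachable canonical form for den = s^2 + 1.7*s + 0.52: top row of A = -[a₁,a₂,...,aₙ]/a₀, ones on the subdiagonal, zeros elsewhere.
A = [[-1.7, -0.52], [1, 0]].
A[0,1] = -0.52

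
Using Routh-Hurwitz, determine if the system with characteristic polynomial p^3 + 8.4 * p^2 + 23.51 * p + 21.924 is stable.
Routh array:
p^3: [1, 23.51]; p^2: [8.4, 21.924]; p^1: [20.9]; p^0: [21.924]
First column: [1, 8.4, 20.9, 21.924]. Sign changes = 0.
Yes, stable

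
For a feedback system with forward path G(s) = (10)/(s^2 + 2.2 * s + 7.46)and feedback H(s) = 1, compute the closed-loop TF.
Closed-loop T = G/(1+GH).
Numerator: G_num * H_den = 10.
Denominator: G_den * H_den + G_num * H_num = (s^2 + 2.2*s + 7.46) + (10) = s^2 + 2.2*s + 17.46.
T(s) = (10)/(s^2 + 2.2*s + 17.46)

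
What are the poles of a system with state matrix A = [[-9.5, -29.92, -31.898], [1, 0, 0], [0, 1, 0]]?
Eigenvalues solve det(λI - A) = 0.
Characteristic polynomial: λ^3 + 9.5*λ^2 + 29.92*λ + 31.898 = 0.
Factor: (λ + 4.1)(λ^2 + 5.4*λ + 7.78) = 0.
Roots: -2.7 + 0.7j, -2.7 - 0.7j, -4.1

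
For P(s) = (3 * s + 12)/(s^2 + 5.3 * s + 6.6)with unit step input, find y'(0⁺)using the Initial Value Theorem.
IVT: y'(0⁺) = lim_{s→∞} s²·Y(s) = lim_{s→∞} s·P(s).
deg(num) = 1, deg(den) = 2, relative degree = 1, so s·P(s) → (leading num)/(leading den) = 3/1 = 3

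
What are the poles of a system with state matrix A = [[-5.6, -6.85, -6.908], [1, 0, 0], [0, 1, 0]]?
Eigenvalues solve det(λI - A) = 0.
Characteristic polynomial: λ^3 + 5.6*λ^2 + 6.85*λ + 6.908 = 0.
Factor: (λ + 4.4)(λ^2 + 1.2*λ + 1.57) = 0.
Roots: -0.6 + 1.1j, -0.6 - 1.1j, -4.4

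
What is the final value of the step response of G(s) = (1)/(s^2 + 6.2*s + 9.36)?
FVT: lim_{t→∞} y(t) = lim_{s→0} s*Y(s) where Y(s) = G(s)/s.
= lim_{s→0} G(s) = G(0) = num(0)/den(0) = 1/9.36 = 0.1068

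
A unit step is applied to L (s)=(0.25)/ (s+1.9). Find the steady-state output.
FVT: lim_{t→∞} y(t) = lim_{s→0} s*Y(s) where Y(s) = L(s)/s.
= lim_{s→0} L(s) = L(0) = num(0)/den(0) = 0.25/1.9 = 0.1316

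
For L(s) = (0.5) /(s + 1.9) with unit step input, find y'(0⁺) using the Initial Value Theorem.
IVT: y'(0⁺) = lim_{s→∞} s²·Y(s) = lim_{s→∞} s·L(s).
deg(num) = 0, deg(den) = 1, relative degree = 1, so s·L(s) → (leading num)/(leading den) = 0.5/1 = 0.5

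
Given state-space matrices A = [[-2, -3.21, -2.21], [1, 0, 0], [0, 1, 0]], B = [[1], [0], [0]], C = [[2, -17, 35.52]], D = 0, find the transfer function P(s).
P(s) = C(sI - A)⁻¹B + D.
Characteristic polynomial det(sI - A) = s^3 + 2*s^2 + 3.21*s + 2.21.
Numerator from C·adj(sI-A)·B + D·det(sI-A) = 2*s^2 - 17*s + 35.52.
P(s) = (2*s^2 - 17*s + 35.52)/(s^3 + 2*s^2 + 3.21*s + 2.21)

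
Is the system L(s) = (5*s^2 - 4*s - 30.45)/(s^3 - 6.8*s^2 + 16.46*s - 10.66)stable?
Denominator: s^3 - 6.8*s^2 + 16.46*s - 10.66 = (s - 1)(s^2 - 5.8*s + 10.66). Poles: 1, 2.9 + 1.5j, 2.9 - 1.5j. All Re(p)<0: No (unstable)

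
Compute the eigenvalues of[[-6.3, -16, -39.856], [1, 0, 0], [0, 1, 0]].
Eigenvalues solve det(λI - A) = 0.
Characteristic polynomial: λ^3 + 6.3*λ^2 + 16*λ + 39.856 = 0.
Factor: (λ + 4.7)(λ^2 + 1.6*λ + 8.48) = 0.
Roots: -0.8 + 2.8j, -0.8 - 2.8j, -4.7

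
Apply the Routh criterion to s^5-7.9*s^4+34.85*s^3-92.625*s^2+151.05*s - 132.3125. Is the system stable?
Routh array:
s^5: [1, 34.85, 151.05]; s^4: [-7.9, -92.625, -132.3125]; s^3: [23.1253, 134.302]; s^2: [-46.7453, -132.3125]; s^1: [68.8454]; s^0: [-132.3125]
First column: [1, -7.9, 23.1253, -46.7453, 68.8454, -132.3125]. Sign changes = 5.
No, unstable (5 RHP root(s))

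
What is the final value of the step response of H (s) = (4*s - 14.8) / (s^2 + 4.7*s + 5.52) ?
FVT: lim_{t→∞} y(t) = lim_{s→0} s*Y(s) where Y(s) = H(s)/s.
= lim_{s→0} H(s) = H(0) = num(0)/den(0) = -14.8/5.52 = -2.681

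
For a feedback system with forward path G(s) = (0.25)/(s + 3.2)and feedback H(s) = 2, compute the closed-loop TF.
Closed-loop T = G/(1+GH).
Numerator: G_num * H_den = 0.25.
Denominator: G_den * H_den + G_num * H_num = (s + 3.2) + (0.5) = s + 3.7.
T(s) = (0.25)/(s + 3.7)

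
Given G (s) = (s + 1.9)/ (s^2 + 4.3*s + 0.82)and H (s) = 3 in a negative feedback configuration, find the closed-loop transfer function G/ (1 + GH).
Closed-loop T = G/(1+GH).
Numerator: G_num * H_den = s + 1.9.
Denominator: G_den * H_den + G_num * H_num = (s^2 + 4.3*s + 0.82) + (3*s + 5.7) = s^2 + 7.3*s + 6.52.
T(s) = (s + 1.9)/(s^2 + 7.3*s + 6.52)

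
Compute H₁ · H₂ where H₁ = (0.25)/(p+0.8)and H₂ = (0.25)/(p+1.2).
Series: H = H₁ · H₂ = (n₁·n₂)/(d₁·d₂).
Num: n₁·n₂ = 0.0625. Den: d₁·d₂ = p^2 + 2*p + 0.96.
H(p) = (0.0625)/(p^2 + 2*p + 0.96)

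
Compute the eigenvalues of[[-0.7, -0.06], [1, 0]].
Eigenvalues solve det(λI - A) = 0.
Characteristic polynomial: λ^2 + 0.7*λ + 0.06 = 0.
Factor: (λ + 0.6)(λ + 0.1) = 0.
Roots: -0.1, -0.6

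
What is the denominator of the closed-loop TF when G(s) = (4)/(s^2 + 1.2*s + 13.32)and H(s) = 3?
Characteristic poly = G_den * H_den + G_num * H_num = (s^2 + 1.2*s + 13.32) + (12) = s^2 + 1.2*s + 25.32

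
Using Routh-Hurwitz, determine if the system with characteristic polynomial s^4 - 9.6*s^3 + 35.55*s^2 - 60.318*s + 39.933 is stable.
Routh array:
s^4: [1, 35.55, 39.933]; s^3: [-9.6, -60.318]; s^2: [29.2669, 39.933]; s^1: [-47.2193]; s^0: [39.933]
First column: [1, -9.6, 29.2669, -47.2193, 39.933]. Sign changes = 4.
No, unstable (4 RHP root(s))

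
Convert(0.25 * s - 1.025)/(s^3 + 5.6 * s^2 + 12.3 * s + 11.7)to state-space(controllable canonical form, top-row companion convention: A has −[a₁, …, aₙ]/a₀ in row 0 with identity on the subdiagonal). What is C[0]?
Reachable canonical form: C = numerator coefficients (right-aligned, zero-padded to length n).
num = 0.25*s - 1.025, C = [[0, 0.25, -1.025]].
C[0] = 0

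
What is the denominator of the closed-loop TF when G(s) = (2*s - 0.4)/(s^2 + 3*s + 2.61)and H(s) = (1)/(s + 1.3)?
Characteristic poly = G_den * H_den + G_num * H_num = (s^3 + 4.3*s^2 + 6.51*s + 3.393) + (2*s - 0.4) = s^3 + 4.3*s^2 + 8.51*s + 2.993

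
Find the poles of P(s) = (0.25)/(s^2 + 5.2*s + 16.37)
Set denominator = 0: s^2 + 5.2*s + 16.37 = 0 → Poles: -2.6 + 3.1j, -2.6 - 3.1j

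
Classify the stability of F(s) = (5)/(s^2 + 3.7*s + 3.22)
Denominator: s^2 + 3.7*s + 3.22 = (s + 1.4)(s + 2.3). Poles: -1.4, -2.3. Stable (all poles in LHP)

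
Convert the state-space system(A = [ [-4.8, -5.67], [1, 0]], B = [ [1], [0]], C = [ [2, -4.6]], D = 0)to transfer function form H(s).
H(s) = C(sI - A)⁻¹B + D.
Characteristic polynomial det(sI - A) = s^2 + 4.8*s + 5.67.
Numerator from C·adj(sI-A)·B + D·det(sI-A) = 2*s - 4.6.
H(s) = (2*s - 4.6)/(s^2 + 4.8*s + 5.67)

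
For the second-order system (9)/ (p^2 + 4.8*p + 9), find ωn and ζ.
Standard form: ωn²/(p²+2ζωn·p+ωn²).
const=9=ωn² → ωn=3, p coeff=4.8=2ζωn → ζ=0.8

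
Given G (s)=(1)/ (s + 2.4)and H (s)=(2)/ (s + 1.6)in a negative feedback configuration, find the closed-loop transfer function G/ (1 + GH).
Closed-loop T = G/(1+GH).
Numerator: G_num * H_den = s + 1.6.
Denominator: G_den * H_den + G_num * H_num = (s^2 + 4*s + 3.84) + (2) = s^2 + 4*s + 5.84.
T(s) = (s + 1.6)/(s^2 + 4*s + 5.84)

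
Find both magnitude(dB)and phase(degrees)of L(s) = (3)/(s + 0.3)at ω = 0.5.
Substitute s = j*0.5: L(j0.5) = 2.64706 - 4.41176j.
|L| = 20*log₁₀(sqrt(Re²+Im²)) = 14.23 dB.
∠L = atan2(Im, Re) = -59.04°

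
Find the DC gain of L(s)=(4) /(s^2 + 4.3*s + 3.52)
DC gain = L(0) = num(0)/den(0) = 4/3.52 = 1.136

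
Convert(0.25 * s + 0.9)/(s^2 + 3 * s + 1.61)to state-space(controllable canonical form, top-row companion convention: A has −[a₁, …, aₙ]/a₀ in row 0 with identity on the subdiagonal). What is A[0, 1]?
Reachable canonical form for den = s^2 + 3*s + 1.61: top row of A = -[a₁,a₂,...,aₙ]/a₀, ones on the subdiagonal, zeros elsewhere.
A = [[-3, -1.61], [1, 0]].
A[0,1] = -1.61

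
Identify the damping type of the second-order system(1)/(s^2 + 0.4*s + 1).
Standard form: ωn²/(s²+2ζωn·s+ωn²) gives ωn=1, ζ=0.2.
Underdamped (ζ = 0.2 < 1)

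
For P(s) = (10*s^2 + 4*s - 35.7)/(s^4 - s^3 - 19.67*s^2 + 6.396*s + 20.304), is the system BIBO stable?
Denominator: s^4 - s^3 - 19.67*s^2 + 6.396*s + 20.304 = (s - 4.7)(s + 4)(s + 0.9)(s - 1.2). Poles: -0.9, -4, 1.2, 4.7. All Re(p)<0: No (unstable)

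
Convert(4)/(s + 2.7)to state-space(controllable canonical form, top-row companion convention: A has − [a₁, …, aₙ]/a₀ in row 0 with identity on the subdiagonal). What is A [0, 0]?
Reachable canonical form for den = s + 2.7: top row of A = -[a₁,a₂,...,aₙ]/a₀, ones on the subdiagonal, zeros elsewhere.
A = [[-2.7]].
A[0,0] = -2.7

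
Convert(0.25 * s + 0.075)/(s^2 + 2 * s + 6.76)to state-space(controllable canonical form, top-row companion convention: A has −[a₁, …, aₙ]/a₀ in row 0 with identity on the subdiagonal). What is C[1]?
Reachable canonical form: C = numerator coefficients (right-aligned, zero-padded to length n).
num = 0.25*s + 0.075, C = [[0.25, 0.075]].
C[1] = 0.075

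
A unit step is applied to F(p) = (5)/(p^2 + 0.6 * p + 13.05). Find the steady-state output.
FVT: lim_{t→∞} y(t) = lim_{p→0} p*Y(p) where Y(p) = F(p)/p.
= lim_{p→0} F(p) = F(0) = num(0)/den(0) = 5/13.05 = 0.3831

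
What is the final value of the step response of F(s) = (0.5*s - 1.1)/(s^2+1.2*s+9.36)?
FVT: lim_{t→∞} y(t) = lim_{s→0} s*Y(s) where Y(s) = F(s)/s.
= lim_{s→0} F(s) = F(0) = num(0)/den(0) = -1.1/9.36 = -0.1175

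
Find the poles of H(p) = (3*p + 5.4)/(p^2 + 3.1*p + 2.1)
Set denominator = 0: p^2 + 3.1*p + 2.1 = (p + 1)(p + 2.1) = 0 → Poles: -1, -2.1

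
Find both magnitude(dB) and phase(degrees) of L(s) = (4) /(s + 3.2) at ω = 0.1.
Substitute s = j*0.1: L(j0.1) = 1.24878 - 0.0390244j.
|L| = 20*log₁₀(sqrt(Re²+Im²)) = 1.93 dB.
∠L = atan2(Im, Re) = -1.79°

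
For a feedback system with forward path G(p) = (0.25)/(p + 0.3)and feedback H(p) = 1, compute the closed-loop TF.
Closed-loop T = G/(1+GH).
Numerator: G_num * H_den = 0.25.
Denominator: G_den * H_den + G_num * H_num = (p + 0.3) + (0.25) = p + 0.55.
T(p) = (0.25)/(p + 0.55)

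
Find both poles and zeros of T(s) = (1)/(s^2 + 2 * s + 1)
Set denominator = 0: s^2 + 2*s + 1 = (s + 1)(s + 1) = 0 → Poles: -1, -1
Numerator is a nonzero constant (1) → Zeros: none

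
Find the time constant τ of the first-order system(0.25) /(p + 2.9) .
First-order system: τ = -1/pole. Pole = -2.9. τ = -1/(-2.9) = 0.3448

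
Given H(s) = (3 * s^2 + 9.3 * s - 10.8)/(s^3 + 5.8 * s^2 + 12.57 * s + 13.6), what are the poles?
Set denominator = 0: s^3 + 5.8*s^2 + 12.57*s + 13.6 = (s + 3.2)(s^2 + 2.6*s + 4.25) = 0 → Poles: -1.3 + 1.6j, -1.3 - 1.6j, -3.2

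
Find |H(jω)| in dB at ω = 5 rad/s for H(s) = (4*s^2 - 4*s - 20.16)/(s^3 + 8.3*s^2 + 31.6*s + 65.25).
Substitute s = j*5: H(j5) = 0.770621 + 0.319371j.
|H(j5)| = sqrt(Re² + Im²) = 0.8342.
20*log₁₀(0.8342) = -1.57 dB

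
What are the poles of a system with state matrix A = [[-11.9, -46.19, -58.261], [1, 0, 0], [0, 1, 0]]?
Eigenvalues solve det(λI - A) = 0.
Characteristic polynomial: λ^3 + 11.9*λ^2 + 46.19*λ + 58.261 = 0.
Factor: (λ + 2.9)(λ + 4.9)(λ + 4.1) = 0.
Roots: -2.9, -4.1, -4.9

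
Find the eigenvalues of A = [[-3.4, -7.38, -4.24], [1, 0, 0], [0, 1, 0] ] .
Eigenvalues solve det(λI - A) = 0.
Characteristic polynomial: λ^3 + 3.4*λ^2 + 7.38*λ + 4.24 = 0.
Factor: (λ + 0.8)(λ^2 + 2.6*λ + 5.3) = 0.
Roots: -0.8, -1.3 + 1.9j, -1.3 - 1.9j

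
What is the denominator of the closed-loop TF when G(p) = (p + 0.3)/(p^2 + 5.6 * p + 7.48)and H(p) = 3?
Characteristic poly = G_den * H_den + G_num * H_num = (p^2 + 5.6*p + 7.48) + (3*p + 0.9) = p^2 + 8.6*p + 8.38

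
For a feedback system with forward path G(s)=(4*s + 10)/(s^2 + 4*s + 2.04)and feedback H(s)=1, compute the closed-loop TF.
Closed-loop T = G/(1+GH).
Numerator: G_num * H_den = 4*s + 10.
Denominator: G_den * H_den + G_num * H_num = (s^2 + 4*s + 2.04) + (4*s + 10) = s^2 + 8*s + 12.04.
T(s) = (4*s + 10)/(s^2 + 8*s + 12.04)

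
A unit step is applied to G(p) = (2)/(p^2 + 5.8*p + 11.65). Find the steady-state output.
FVT: lim_{t→∞} y(t) = lim_{p→0} p*Y(p) where Y(p) = G(p)/p.
= lim_{p→0} G(p) = G(0) = num(0)/den(0) = 2/11.65 = 0.1717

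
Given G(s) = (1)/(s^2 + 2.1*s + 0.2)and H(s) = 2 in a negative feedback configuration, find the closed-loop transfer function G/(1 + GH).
Closed-loop T = G/(1+GH).
Numerator: G_num * H_den = 1.
Denominator: G_den * H_den + G_num * H_num = (s^2 + 2.1*s + 0.2) + (2) = s^2 + 2.1*s + 2.2.
T(s) = (1)/(s^2 + 2.1*s + 2.2)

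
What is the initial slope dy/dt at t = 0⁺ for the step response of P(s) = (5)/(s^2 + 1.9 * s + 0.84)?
IVT: y'(0⁺) = lim_{s→∞} s²·Y(s) = lim_{s→∞} s·P(s).
deg(num) = 0, deg(den) = 2, relative degree = 2 ≥ 2, so s·P(s) → 0. Initial slope = 0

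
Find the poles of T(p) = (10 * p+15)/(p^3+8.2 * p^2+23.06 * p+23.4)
Set denominator = 0: p^3 + 8.2*p^2 + 23.06*p + 23.4 = (p + 3.6)(p^2 + 4.6*p + 6.5) = 0 → Poles: -2.3 + 1.1j, -2.3 - 1.1j, -3.6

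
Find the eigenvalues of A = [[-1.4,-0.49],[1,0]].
Eigenvalues solve det(λI - A) = 0.
Characteristic polynomial: λ^2 + 1.4*λ + 0.49 = 0.
Factor: (λ + 0.7)(λ + 0.7) = 0.
Roots: -0.7, -0.7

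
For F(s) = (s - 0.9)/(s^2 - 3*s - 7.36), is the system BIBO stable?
Denominator: s^2 - 3*s - 7.36 = (s - 4.6)(s + 1.6). Poles: -1.6, 4.6. All Re(p)<0: No (unstable)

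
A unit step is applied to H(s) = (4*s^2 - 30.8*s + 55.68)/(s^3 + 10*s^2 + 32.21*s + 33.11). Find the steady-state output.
FVT: lim_{t→∞} y(t) = lim_{s→0} s*Y(s) where Y(s) = H(s)/s.
= lim_{s→0} H(s) = H(0) = num(0)/den(0) = 55.68/33.11 = 1.682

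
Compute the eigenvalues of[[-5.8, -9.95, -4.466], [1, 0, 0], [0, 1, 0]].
Eigenvalues solve det(λI - A) = 0.
Characteristic polynomial: λ^3 + 5.8*λ^2 + 9.95*λ + 4.466 = 0.
Factor: (λ + 0.7)(λ + 2.9)(λ + 2.2) = 0.
Roots: -0.7, -2.2, -2.9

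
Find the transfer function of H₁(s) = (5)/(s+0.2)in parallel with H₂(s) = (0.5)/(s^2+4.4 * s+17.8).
Parallel: H = H₁ + H₂ = (n₁·d₂ + n₂·d₁)/(d₁·d₂).
n₁·d₂ = 5*s^2 + 22*s + 89. n₂·d₁ = 0.5*s + 0.1. Sum = 5*s^2 + 22.5*s + 89.1. d₁·d₂ = s^3 + 4.6*s^2 + 18.68*s + 3.56.
H(s) = (5*s^2 + 22.5*s + 89.1)/(s^3 + 4.6*s^2 + 18.68*s + 3.56)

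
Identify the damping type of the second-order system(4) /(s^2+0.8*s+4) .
Standard form: ωn²/(s²+2ζωn·s+ωn²) gives ωn=2, ζ=0.2.
Underdamped (ζ = 0.2 < 1)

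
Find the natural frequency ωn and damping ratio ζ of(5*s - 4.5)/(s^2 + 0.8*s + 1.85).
Underdamped: complex pole -0.4 + 1.3j. ωn = |pole| = 1.36, ζ = -Re(pole)/ωn = 0.2941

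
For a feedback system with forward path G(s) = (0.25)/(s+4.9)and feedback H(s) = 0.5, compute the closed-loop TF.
Closed-loop T = G/(1+GH).
Numerator: G_num * H_den = 0.25.
Denominator: G_den * H_den + G_num * H_num = (s + 4.9) + (0.125) = s + 5.025.
T(s) = (0.25)/(s + 5.025)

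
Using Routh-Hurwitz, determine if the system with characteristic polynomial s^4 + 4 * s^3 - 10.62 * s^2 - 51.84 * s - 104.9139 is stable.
Routh array:
s^4: [1, -10.62, -104.9139]; s^3: [4, -51.84]; s^2: [2.34, -104.9139]; s^1: [127.5]; s^0: [-104.9139]
First column: [1, 4, 2.34, 127.5, -104.9139]. Sign changes = 1.
No, unstable (1 RHP root(s))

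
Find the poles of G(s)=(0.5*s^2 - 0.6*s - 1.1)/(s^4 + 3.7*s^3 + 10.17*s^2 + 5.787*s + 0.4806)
Set denominator = 0: s^4 + 3.7*s^3 + 10.17*s^2 + 5.787*s + 0.4806 = (s + 0.1)(s + 0.6)(s^2 + 3*s + 8.01) = 0 → Poles: -0.1, -0.6, -1.5 + 2.4j, -1.5 - 2.4j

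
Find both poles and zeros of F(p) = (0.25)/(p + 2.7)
Set denominator = 0: p + 2.7 = 0 → Poles: -2.7
Numerator is a nonzero constant (0.25) → Zeros: none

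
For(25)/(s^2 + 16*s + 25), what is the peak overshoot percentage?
Standard form: ωn²/(s²+2ζωn·s+ωn²) → ωn = 5, ζ = 1.6.
ζ ≥ 1, so the response is non-oscillatory: peak overshoot = 0%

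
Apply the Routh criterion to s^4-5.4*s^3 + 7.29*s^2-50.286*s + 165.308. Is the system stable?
Routh array:
s^4: [1, 7.29, 165.308]; s^3: [-5.4, -50.286]; s^2: [-2.02222, 165.308]; s^1: [-491.713]; s^0: [165.308]
First column: [1, -5.4, -2.02222, -491.713, 165.308]. Sign changes = 2.
No, unstable (2 RHP root(s))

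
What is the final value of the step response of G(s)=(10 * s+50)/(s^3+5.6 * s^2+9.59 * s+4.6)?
FVT: lim_{t→∞} y(t) = lim_{s→0} s*Y(s) where Y(s) = G(s)/s.
= lim_{s→0} G(s) = G(0) = num(0)/den(0) = 50/4.6 = 10.87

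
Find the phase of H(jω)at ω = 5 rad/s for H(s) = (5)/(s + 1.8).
Substitute s = j*5: H(j5) = 0.318697 - 0.885269j.
∠H(j5) = atan2(Im, Re) = atan2(-0.885269, 0.318697) = -70.20°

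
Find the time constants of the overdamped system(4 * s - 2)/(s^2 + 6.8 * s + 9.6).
Overdamped: real poles at -4.8, -2. τ = -1/pole → τ₁ = 0.2083, τ₂ = 0.5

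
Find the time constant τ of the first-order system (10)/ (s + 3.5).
First-order system: τ = -1/pole. Pole = -3.5. τ = -1/(-3.5) = 0.2857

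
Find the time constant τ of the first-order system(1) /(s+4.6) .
First-order system: τ = -1/pole. Pole = -4.6. τ = -1/(-4.6) = 0.2174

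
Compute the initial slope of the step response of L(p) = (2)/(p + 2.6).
IVT: y'(0⁺) = lim_{p→∞} p²·Y(p) = lim_{p→∞} p·L(p).
deg(num) = 0, deg(den) = 1, relative degree = 1, so p·L(p) → (leading num)/(leading den) = 2/1 = 2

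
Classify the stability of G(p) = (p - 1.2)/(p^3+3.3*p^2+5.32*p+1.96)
Denominator: p^3 + 3.3*p^2 + 5.32*p + 1.96 = (p + 0.5)(p^2 + 2.8*p + 3.92). Poles: -0.5, -1.4 + 1.4j, -1.4 - 1.4j. Stable (all poles in LHP)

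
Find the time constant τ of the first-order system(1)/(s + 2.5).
First-order system: τ = -1/pole. Pole = -2.5. τ = -1/(-2.5) = 0.4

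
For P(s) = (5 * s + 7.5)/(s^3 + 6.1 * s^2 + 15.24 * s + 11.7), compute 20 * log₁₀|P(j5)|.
Substitute s = j*5: P(j5) = -0.102494 - 0.142033j.
|P(j5)| = sqrt(Re² + Im²) = 0.1752.
20*log₁₀(0.1752) = -15.13 dB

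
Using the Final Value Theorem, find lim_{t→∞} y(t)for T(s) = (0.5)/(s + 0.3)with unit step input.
FVT: lim_{t→∞} y(t) = lim_{s→0} s*Y(s) where Y(s) = T(s)/s.
= lim_{s→0} T(s) = T(0) = num(0)/den(0) = 0.5/0.3 = 1.667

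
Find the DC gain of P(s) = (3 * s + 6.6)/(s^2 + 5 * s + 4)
DC gain = P(0) = num(0)/den(0) = 6.6/4 = 1.65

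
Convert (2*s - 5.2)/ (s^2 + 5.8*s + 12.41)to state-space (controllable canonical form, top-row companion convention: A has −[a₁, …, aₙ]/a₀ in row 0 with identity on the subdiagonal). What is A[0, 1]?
Reachable canonical form for den = s^2 + 5.8*s + 12.41: top row of A = -[a₁,a₂,...,aₙ]/a₀, ones on the subdiagonal, zeros elsewhere.
A = [[-5.8, -12.41], [1, 0]].
A[0,1] = -12.41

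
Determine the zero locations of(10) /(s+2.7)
Numerator is a nonzero constant (10) → Zeros: none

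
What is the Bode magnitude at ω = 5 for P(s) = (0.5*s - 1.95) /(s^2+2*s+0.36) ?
Substitute s = j*5: P(j5) = 0.103302 - 0.0595365j.
|P(j5)| = sqrt(Re² + Im²) = 0.1192.
20*log₁₀(0.1192) = -18.47 dB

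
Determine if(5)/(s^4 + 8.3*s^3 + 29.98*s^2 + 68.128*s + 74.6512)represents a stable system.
Denominator: s^4 + 8.3*s^3 + 29.98*s^2 + 68.128*s + 74.6512 = (s + 3.7)(s + 2.6)(s^2 + 2*s + 7.76). Poles: -1 + 2.6j, -1 - 2.6j, -2.6, -3.7. All Re(p)<0: Yes (stable)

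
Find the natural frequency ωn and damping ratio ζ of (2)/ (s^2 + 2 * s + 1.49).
Underdamped: complex pole -1 + 0.7j. ωn = |pole| = 1.221, ζ = -Re(pole)/ωn = 0.8192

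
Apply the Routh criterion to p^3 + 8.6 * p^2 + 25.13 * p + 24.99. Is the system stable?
Routh array:
p^3: [1, 25.13]; p^2: [8.6, 24.99]; p^1: [22.2242]; p^0: [24.99]
First column: [1, 8.6, 22.2242, 24.99]. Sign changes = 0.
Yes, stable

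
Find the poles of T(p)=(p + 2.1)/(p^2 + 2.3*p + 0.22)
Set denominator = 0: p^2 + 2.3*p + 0.22 = (p + 2.2)(p + 0.1) = 0 → Poles: -0.1, -2.2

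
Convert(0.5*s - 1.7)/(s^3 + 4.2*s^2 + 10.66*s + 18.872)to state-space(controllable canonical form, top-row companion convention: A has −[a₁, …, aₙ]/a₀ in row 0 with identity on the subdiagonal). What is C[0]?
Reachable canonical form: C = numerator coefficients (right-aligned, zero-padded to length n).
num = 0.5*s - 1.7, C = [[0, 0.5, -1.7]].
C[0] = 0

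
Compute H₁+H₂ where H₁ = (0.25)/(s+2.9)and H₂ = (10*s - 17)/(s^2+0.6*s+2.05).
Parallel: H = H₁ + H₂ = (n₁·d₂ + n₂·d₁)/(d₁·d₂).
n₁·d₂ = 0.25*s^2 + 0.15*s + 0.5125. n₂·d₁ = 10*s^2 + 12*s - 49.3. Sum = 10.25*s^2 + 12.15*s - 48.7875. d₁·d₂ = s^3 + 3.5*s^2 + 3.79*s + 5.945.
H(s) = (10.25*s^2 + 12.15*s - 48.7875)/(s^3 + 3.5*s^2 + 3.79*s + 5.945)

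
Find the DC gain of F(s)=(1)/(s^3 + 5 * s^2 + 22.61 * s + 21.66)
DC gain = F(0) = num(0)/den(0) = 1/21.66 = 0.04617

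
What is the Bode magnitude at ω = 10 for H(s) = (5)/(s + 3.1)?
Substitute s = j*10: H(j10) = 0.14141 - 0.456163j.
|H(j10)| = sqrt(Re² + Im²) = 0.4776.
20*log₁₀(0.4776) = -6.42 dB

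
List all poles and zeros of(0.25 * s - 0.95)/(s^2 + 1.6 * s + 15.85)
Set denominator = 0: s^2 + 1.6*s + 15.85 = 0 → Poles: -0.8 + 3.9j, -0.8 - 3.9j
Set numerator = 0: 0.25*s - 0.95 = 0 → Zeros: 3.8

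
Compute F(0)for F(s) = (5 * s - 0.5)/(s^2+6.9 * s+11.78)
DC gain = F(0) = num(0)/den(0) = -0.5/11.78 = -0.04244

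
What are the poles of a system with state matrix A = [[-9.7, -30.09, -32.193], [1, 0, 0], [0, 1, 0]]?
Eigenvalues solve det(λI - A) = 0.
Characteristic polynomial: λ^3 + 9.7*λ^2 + 30.09*λ + 32.193 = 0.
Factor: (λ + 4.9)(λ^2 + 4.8*λ + 6.57) = 0.
Roots: -2.4 + 0.9j, -2.4 - 0.9j, -4.9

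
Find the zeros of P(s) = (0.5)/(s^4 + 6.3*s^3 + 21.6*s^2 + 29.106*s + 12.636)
Numerator is a nonzero constant (0.5) → Zeros: none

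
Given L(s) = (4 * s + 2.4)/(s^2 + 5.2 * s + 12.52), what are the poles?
Set denominator = 0: s^2 + 5.2*s + 12.52 = 0 → Poles: -2.6 + 2.4j, -2.6 - 2.4j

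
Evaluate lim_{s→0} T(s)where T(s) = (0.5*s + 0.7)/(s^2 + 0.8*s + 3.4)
DC gain = T(0) = num(0)/den(0) = 0.7/3.4 = 0.2059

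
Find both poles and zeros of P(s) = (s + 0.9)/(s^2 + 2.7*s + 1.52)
Set denominator = 0: s^2 + 2.7*s + 1.52 = (s + 0.8)(s + 1.9) = 0 → Poles: -0.8, -1.9
Set numerator = 0: s + 0.9 = 0 → Zeros: -0.9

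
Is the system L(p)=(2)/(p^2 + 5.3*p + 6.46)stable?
Denominator: p^2 + 5.3*p + 6.46 = (p + 3.4)(p + 1.9). Poles: -1.9, -3.4. All Re(p)<0: Yes (stable)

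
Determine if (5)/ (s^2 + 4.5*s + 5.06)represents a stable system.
Denominator: s^2 + 4.5*s + 5.06 = (s + 2.3)(s + 2.2). Poles: -2.2, -2.3. All Re(p)<0: Yes (stable)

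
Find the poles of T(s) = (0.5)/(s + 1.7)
Set denominator = 0: s + 1.7 = 0 → Poles: -1.7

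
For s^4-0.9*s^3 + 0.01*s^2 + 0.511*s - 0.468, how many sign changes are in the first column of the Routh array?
Routh array:
s^4: [1, 0.01, -0.468]; s^3: [-0.9, 0.511]; s^2: [0.577778, -0.468]; s^1: [-0.218]; s^0: [-0.468]
First column: [1, -0.9, 0.577778, -0.218, -0.468]. Sign changes = 3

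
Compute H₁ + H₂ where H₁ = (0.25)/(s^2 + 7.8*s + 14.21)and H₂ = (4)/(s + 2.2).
Parallel: H = H₁ + H₂ = (n₁·d₂ + n₂·d₁)/(d₁·d₂).
n₁·d₂ = 0.25*s + 0.55. n₂·d₁ = 4*s^2 + 31.2*s + 56.84. Sum = 4*s^2 + 31.45*s + 57.39. d₁·d₂ = s^3 + 10*s^2 + 31.37*s + 31.262.
H(s) = (4*s^2 + 31.45*s + 57.39)/(s^3 + 10*s^2 + 31.37*s + 31.262)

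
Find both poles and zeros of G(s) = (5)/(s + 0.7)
Set denominator = 0: s + 0.7 = 0 → Poles: -0.7
Numerator is a nonzero constant (5) → Zeros: none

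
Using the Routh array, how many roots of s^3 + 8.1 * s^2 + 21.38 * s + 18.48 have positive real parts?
Routh array:
s^3: [1, 21.38]; s^2: [8.1, 18.48]; s^1: [19.0985]; s^0: [18.48]
First column: [1, 8.1, 19.0985, 18.48]. Sign changes = RHP roots = 0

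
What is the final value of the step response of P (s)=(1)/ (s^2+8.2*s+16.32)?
FVT: lim_{t→∞} y(t) = lim_{s→0} s*Y(s) where Y(s) = P(s)/s.
= lim_{s→0} P(s) = P(0) = num(0)/den(0) = 1/16.32 = 0.06127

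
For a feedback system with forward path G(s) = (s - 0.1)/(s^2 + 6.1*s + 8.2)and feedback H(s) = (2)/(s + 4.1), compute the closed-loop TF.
Closed-loop T = G/(1+GH).
Numerator: G_num * H_den = s^2 + 4*s - 0.41.
Denominator: G_den * H_den + G_num * H_num = (s^3 + 10.2*s^2 + 33.21*s + 33.62) + (2*s - 0.2) = s^3 + 10.2*s^2 + 35.21*s + 33.42.
T(s) = (s^2 + 4*s - 0.41)/(s^3 + 10.2*s^2 + 35.21*s + 33.42)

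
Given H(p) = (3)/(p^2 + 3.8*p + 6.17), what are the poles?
Set denominator = 0: p^2 + 3.8*p + 6.17 = 0 → Poles: -1.9 + 1.6j, -1.9 - 1.6j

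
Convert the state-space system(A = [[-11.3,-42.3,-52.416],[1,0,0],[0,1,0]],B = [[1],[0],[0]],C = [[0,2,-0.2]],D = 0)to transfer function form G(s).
G(s) = C(sI - A)⁻¹B + D.
Characteristic polynomial det(sI - A) = s^3 + 11.3*s^2 + 42.3*s + 52.416.
Numerator from C·adj(sI-A)·B + D·det(sI-A) = 2*s - 0.2.
G(s) = (2*s - 0.2)/(s^3 + 11.3*s^2 + 42.3*s + 52.416)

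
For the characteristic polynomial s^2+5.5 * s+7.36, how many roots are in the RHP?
s^2 + 5.5*s + 7.36 = (s + 2.3)(s + 3.2). Poles: -2.3, -3.2. RHP poles (Re>0): 0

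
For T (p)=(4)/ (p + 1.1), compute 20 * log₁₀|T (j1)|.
Substitute p = j*1: T(j1) = 1.99095 - 1.80995j.
|T(j1)| = sqrt(Re² + Im²) = 2.691.
20*log₁₀(2.691) = 8.60 dB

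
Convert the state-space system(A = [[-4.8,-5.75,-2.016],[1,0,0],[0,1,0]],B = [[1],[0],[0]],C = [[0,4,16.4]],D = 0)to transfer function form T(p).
T(p) = C(pI - A)⁻¹B + D.
Characteristic polynomial det(pI - A) = p^3 + 4.8*p^2 + 5.75*p + 2.016.
Numerator from C·adj(pI-A)·B + D·det(pI-A) = 4*p + 16.4.
T(p) = (4*p + 16.4)/(p^3 + 4.8*p^2 + 5.75*p + 2.016)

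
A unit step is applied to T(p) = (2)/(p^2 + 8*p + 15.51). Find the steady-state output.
FVT: lim_{t→∞} y(t) = lim_{p→0} p*Y(p) where Y(p) = T(p)/p.
= lim_{p→0} T(p) = T(0) = num(0)/den(0) = 2/15.51 = 0.1289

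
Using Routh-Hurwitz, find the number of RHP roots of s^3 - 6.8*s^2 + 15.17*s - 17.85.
Routh array:
s^3: [1, 15.17]; s^2: [-6.8, -17.85]; s^1: [12.545]; s^0: [-17.85]
First column: [1, -6.8, 12.545, -17.85]. Sign changes = RHP roots = 3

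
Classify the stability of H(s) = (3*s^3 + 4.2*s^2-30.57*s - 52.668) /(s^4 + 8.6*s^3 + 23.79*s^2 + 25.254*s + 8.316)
Denominator: s^4 + 8.6*s^3 + 23.79*s^2 + 25.254*s + 8.316 = (s + 1.5)(s + 0.6)(s + 4.4)(s + 2.1). Poles: -0.6, -1.5, -2.1, -4.4. Stable (all poles in LHP)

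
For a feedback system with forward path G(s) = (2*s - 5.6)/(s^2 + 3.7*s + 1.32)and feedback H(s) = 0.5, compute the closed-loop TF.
Closed-loop T = G/(1+GH).
Numerator: G_num * H_den = 2*s - 5.6.
Denominator: G_den * H_den + G_num * H_num = (s^2 + 3.7*s + 1.32) + (s - 2.8) = s^2 + 4.7*s - 1.48.
T(s) = (2*s - 5.6)/(s^2 + 4.7*s - 1.48)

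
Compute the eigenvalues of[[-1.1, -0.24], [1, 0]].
Eigenvalues solve det(λI - A) = 0.
Characteristic polynomial: λ^2 + 1.1*λ + 0.24 = 0.
Factor: (λ + 0.8)(λ + 0.3) = 0.
Roots: -0.3, -0.8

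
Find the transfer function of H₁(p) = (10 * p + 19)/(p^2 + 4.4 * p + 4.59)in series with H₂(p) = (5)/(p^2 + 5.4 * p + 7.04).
Series: H = H₁ · H₂ = (n₁·n₂)/(d₁·d₂).
Num: n₁·n₂ = 50*p + 95. Den: d₁·d₂ = p^4 + 9.8*p^3 + 35.39*p^2 + 55.762*p + 32.3136.
H(p) = (50*p + 95)/(p^4 + 9.8*p^3 + 35.39*p^2 + 55.762*p + 32.3136)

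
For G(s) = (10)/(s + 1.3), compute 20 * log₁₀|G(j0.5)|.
Substitute s = j*0.5: G(j0.5) = 6.70103 - 2.57732j.
|G(j0.5)| = sqrt(Re² + Im²) = 7.18.
20*log₁₀(7.18) = 17.12 dB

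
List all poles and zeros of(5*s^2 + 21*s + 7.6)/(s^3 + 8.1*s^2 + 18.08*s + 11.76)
Set denominator = 0: s^3 + 8.1*s^2 + 18.08*s + 11.76 = (s + 1.2)(s + 2)(s + 4.9) = 0 → Poles: -1.2, -2, -4.9
Set numerator = 0: 5*s^2 + 21*s + 7.6 = 5*(s + 0.4)(s + 3.8) = 0 → Zeros: -0.4, -3.8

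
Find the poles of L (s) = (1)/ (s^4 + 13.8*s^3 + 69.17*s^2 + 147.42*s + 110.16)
Set denominator = 0: s^4 + 13.8*s^3 + 69.17*s^2 + 147.42*s + 110.16 = (s + 3.6)(s + 4)(s + 1.7)(s + 4.5) = 0 → Poles: -1.7, -3.6, -4, -4.5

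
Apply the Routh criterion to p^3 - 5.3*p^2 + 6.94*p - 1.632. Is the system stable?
Routh array:
p^3: [1, 6.94]; p^2: [-5.3, -1.632]; p^1: [6.63208]; p^0: [-1.632]
First column: [1, -5.3, 6.63208, -1.632]. Sign changes = 3.
No, unstable (3 RHP root(s))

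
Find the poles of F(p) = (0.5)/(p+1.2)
Set denominator = 0: p + 1.2 = 0 → Poles: -1.2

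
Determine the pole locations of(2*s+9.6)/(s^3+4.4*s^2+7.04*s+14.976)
Set denominator = 0: s^3 + 4.4*s^2 + 7.04*s + 14.976 = (s + 3.6)(s^2 + 0.8*s + 4.16) = 0 → Poles: -0.4 + 2j, -0.4 - 2j, -3.6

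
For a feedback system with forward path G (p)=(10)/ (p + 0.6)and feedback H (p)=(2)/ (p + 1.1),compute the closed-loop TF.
Closed-loop T = G/(1+GH).
Numerator: G_num * H_den = 10*p + 11.
Denominator: G_den * H_den + G_num * H_num = (p^2 + 1.7*p + 0.66) + (20) = p^2 + 1.7*p + 20.66.
T(p) = (10*p + 11)/(p^2 + 1.7*p + 20.66)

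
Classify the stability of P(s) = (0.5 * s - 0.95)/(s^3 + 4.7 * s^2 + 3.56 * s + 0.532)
Denominator: s^3 + 4.7*s^2 + 3.56*s + 0.532 = (s + 3.8)(s + 0.7)(s + 0.2). Poles: -0.2, -0.7, -3.8. Stable (all poles in LHP)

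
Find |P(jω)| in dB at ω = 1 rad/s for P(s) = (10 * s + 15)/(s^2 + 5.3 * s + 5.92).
Substitute s = j*1: P(j1) = 2.42464 - 0.57939j.
|P(j1)| = sqrt(Re² + Im²) = 2.493.
20*log₁₀(2.493) = 7.93 dB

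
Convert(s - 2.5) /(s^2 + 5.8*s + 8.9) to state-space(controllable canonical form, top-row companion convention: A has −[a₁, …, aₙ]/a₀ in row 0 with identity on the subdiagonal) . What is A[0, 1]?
Reachable canonical form for den = s^2 + 5.8*s + 8.9: top row of A = -[a₁,a₂,...,aₙ]/a₀, ones on the subdiagonal, zeros elsewhere.
A = [[-5.8, -8.9], [1, 0]].
A[0,1] = -8.9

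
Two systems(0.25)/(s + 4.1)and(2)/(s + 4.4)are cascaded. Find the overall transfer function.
Series: H = H₁ · H₂ = (n₁·n₂)/(d₁·d₂).
Num: n₁·n₂ = 0.5. Den: d₁·d₂ = s^2 + 8.5*s + 18.04.
H(s) = (0.5)/(s^2 + 8.5*s + 18.04)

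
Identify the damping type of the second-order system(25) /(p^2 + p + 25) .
Standard form: ωn²/(p²+2ζωn·p+ωn²) gives ωn=5, ζ=0.1.
Underdamped (ζ = 0.1 < 1)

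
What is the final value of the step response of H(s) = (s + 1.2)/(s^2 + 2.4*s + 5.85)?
FVT: lim_{t→∞} y(t) = lim_{s→0} s*Y(s) where Y(s) = H(s)/s.
= lim_{s→0} H(s) = H(0) = num(0)/den(0) = 1.2/5.85 = 0.2051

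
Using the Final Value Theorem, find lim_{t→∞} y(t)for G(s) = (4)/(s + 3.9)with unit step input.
FVT: lim_{t→∞} y(t) = lim_{s→0} s*Y(s) where Y(s) = G(s)/s.
= lim_{s→0} G(s) = G(0) = num(0)/den(0) = 4/3.9 = 1.026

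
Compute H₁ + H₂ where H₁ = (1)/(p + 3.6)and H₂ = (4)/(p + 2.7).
Parallel: H = H₁ + H₂ = (n₁·d₂ + n₂·d₁)/(d₁·d₂).
n₁·d₂ = p + 2.7. n₂·d₁ = 4*p + 14.4. Sum = 5*p + 17.1. d₁·d₂ = p^2 + 6.3*p + 9.72.
H(p) = (5*p + 17.1)/(p^2 + 6.3*p + 9.72)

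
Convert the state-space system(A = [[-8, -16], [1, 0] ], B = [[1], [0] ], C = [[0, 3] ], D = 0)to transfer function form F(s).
F(s) = C(sI - A)⁻¹B + D.
Characteristic polynomial det(sI - A) = s^2 + 8*s + 16.
Numerator from C·adj(sI-A)·B + D·det(sI-A) = 3.
F(s) = (3)/(s^2 + 8*s + 16)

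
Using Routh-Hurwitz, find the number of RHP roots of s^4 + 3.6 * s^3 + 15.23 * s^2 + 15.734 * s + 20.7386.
Routh array:
s^4: [1, 15.23, 20.7386]; s^3: [3.6, 15.734]; s^2: [10.8594, 20.7386]; s^1: [8.85897]; s^0: [20.7386]
First column: [1, 3.6, 10.8594, 8.85897, 20.7386]. Sign changes = RHP roots = 0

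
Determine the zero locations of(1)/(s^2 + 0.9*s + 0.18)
Numerator is a nonzero constant (1) → Zeros: none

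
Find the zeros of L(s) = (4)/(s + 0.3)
Numerator is a nonzero constant (4) → Zeros: none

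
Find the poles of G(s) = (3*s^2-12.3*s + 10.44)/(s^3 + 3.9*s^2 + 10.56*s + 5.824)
Set denominator = 0: s^3 + 3.9*s^2 + 10.56*s + 5.824 = (s + 0.7)(s^2 + 3.2*s + 8.32) = 0 → Poles: -0.7, -1.6 + 2.4j, -1.6 - 2.4j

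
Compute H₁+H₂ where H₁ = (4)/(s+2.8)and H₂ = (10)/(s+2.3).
Parallel: H = H₁ + H₂ = (n₁·d₂ + n₂·d₁)/(d₁·d₂).
n₁·d₂ = 4*s + 9.2. n₂·d₁ = 10*s + 28. Sum = 14*s + 37.2. d₁·d₂ = s^2 + 5.1*s + 6.44.
H(s) = (14*s + 37.2)/(s^2 + 5.1*s + 6.44)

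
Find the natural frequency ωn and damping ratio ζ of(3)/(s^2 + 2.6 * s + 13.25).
Underdamped: complex pole -1.3 + 3.4j. ωn = |pole| = 3.64, ζ = -Re(pole)/ωn = 0.3571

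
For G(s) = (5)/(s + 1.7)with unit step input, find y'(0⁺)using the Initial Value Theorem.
IVT: y'(0⁺) = lim_{s→∞} s²·Y(s) = lim_{s→∞} s·G(s).
deg(num) = 0, deg(den) = 1, relative degree = 1, so s·G(s) → (leading num)/(leading den) = 5/1 = 5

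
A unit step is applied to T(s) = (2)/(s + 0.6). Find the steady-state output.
FVT: lim_{t→∞} y(t) = lim_{s→0} s*Y(s) where Y(s) = T(s)/s.
= lim_{s→0} T(s) = T(0) = num(0)/den(0) = 2/0.6 = 3.333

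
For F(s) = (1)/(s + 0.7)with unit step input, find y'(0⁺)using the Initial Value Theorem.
IVT: y'(0⁺) = lim_{s→∞} s²·Y(s) = lim_{s→∞} s·F(s).
deg(num) = 0, deg(den) = 1, relative degree = 1, so s·F(s) → (leading num)/(leading den) = 1/1 = 1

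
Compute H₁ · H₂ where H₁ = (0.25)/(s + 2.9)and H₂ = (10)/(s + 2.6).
Series: H = H₁ · H₂ = (n₁·n₂)/(d₁·d₂).
Num: n₁·n₂ = 2.5. Den: d₁·d₂ = s^2 + 5.5*s + 7.54.
H(s) = (2.5)/(s^2 + 5.5*s + 7.54)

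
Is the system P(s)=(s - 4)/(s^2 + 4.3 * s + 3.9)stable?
Denominator: s^2 + 4.3*s + 3.9 = (s + 1.3)(s + 3). Poles: -1.3, -3. All Re(p)<0: Yes (stable)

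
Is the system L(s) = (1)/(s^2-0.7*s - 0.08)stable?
Denominator: s^2 - 0.7*s - 0.08 = (s - 0.8)(s + 0.1). Poles: -0.1, 0.8. All Re(p)<0: No (unstable)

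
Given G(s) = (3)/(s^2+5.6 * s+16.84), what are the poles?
Set denominator = 0: s^2 + 5.6*s + 16.84 = 0 → Poles: -2.8 + 3j, -2.8 - 3j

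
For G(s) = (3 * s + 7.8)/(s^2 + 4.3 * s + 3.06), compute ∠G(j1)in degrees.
Substitute s = j*1: G(j1) = 1.27424 - 1.2035j.
∠G(j1) = atan2(Im, Re) = atan2(-1.2035, 1.27424) = -43.36°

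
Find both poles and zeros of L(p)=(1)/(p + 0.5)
Set denominator = 0: p + 0.5 = 0 → Poles: -0.5
Numerator is a nonzero constant (1) → Zeros: none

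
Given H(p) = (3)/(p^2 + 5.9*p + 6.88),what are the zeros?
Numerator is a nonzero constant (3) → Zeros: none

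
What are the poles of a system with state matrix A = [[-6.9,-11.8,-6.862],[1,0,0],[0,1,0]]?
Eigenvalues solve det(λI - A) = 0.
Characteristic polynomial: λ^3 + 6.9*λ^2 + 11.8*λ + 6.862 = 0.
Factor: (λ + 4.7)(λ^2 + 2.2*λ + 1.46) = 0.
Roots: -1.1 + 0.5j, -1.1 - 0.5j, -4.7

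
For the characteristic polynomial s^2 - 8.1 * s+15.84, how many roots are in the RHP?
s^2 - 8.1*s + 15.84 = (s - 4.8)(s - 3.3). Poles: 3.3, 4.8. RHP poles (Re>0): 2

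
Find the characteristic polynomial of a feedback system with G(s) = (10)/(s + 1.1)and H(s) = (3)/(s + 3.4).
Characteristic poly = G_den * H_den + G_num * H_num = (s^2 + 4.5*s + 3.74) + (30) = s^2 + 4.5*s + 33.74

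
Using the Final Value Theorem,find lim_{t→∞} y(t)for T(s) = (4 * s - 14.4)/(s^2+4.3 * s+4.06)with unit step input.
FVT: lim_{t→∞} y(t) = lim_{s→0} s*Y(s) where Y(s) = T(s)/s.
= lim_{s→0} T(s) = T(0) = num(0)/den(0) = -14.4/4.06 = -3.547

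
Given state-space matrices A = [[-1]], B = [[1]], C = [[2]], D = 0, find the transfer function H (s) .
H(s) = C(sI - A)⁻¹B + D.
Characteristic polynomial det(sI - A) = s + 1.
Numerator from C·adj(sI-A)·B + D·det(sI-A) = 2.
H(s) = (2)/(s + 1)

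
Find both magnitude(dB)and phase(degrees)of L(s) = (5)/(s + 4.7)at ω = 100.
Substitute s = j*100: L(j100) = 0.00234482 - 0.0498898j.
|L| = 20*log₁₀(sqrt(Re²+Im²)) = -26.03 dB.
∠L = atan2(Im, Re) = -87.31°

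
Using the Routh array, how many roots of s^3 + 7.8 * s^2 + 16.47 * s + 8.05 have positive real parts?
Routh array:
s^3: [1, 16.47]; s^2: [7.8, 8.05]; s^1: [15.4379]; s^0: [8.05]
First column: [1, 7.8, 15.4379, 8.05]. Sign changes = RHP roots = 0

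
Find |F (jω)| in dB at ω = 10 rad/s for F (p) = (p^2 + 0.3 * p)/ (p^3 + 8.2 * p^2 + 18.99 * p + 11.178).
Substitute p = j*10: F(j10) = 0.0598662 - 0.0636698j.
|F(j10)| = sqrt(Re² + Im²) = 0.08739.
20*log₁₀(0.08739) = -21.17 dB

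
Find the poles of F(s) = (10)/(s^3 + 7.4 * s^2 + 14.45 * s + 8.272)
Set denominator = 0: s^3 + 7.4*s^2 + 14.45*s + 8.272 = (s + 4.7)(s + 1.6)(s + 1.1) = 0 → Poles: -1.1, -1.6, -4.7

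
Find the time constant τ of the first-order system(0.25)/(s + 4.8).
First-order system: τ = -1/pole. Pole = -4.8. τ = -1/(-4.8) = 0.2083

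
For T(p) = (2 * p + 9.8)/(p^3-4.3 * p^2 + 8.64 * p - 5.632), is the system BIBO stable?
Denominator: p^3 - 4.3*p^2 + 8.64*p - 5.632 = (p - 1.1)(p^2 - 3.2*p + 5.12). Poles: 1.1, 1.6 + 1.6j, 1.6 - 1.6j. All Re(p)<0: No (unstable)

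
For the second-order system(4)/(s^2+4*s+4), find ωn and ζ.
Standard form: ωn²/(s²+2ζωn·s+ωn²).
const=4=ωn² → ωn=2, s coeff=4=2ζωn → ζ=1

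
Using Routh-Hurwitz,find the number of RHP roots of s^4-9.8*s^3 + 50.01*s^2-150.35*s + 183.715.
Routh array:
s^4: [1, 50.01, 183.715]; s^3: [-9.8, -150.35]; s^2: [34.6682, 183.715]; s^1: [-98.4174]; s^0: [183.715]
First column: [1, -9.8, 34.6682, -98.4174, 183.715]. Sign changes = RHP roots = 4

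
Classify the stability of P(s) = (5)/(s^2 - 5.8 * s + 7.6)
Denominator: s^2 - 5.8*s + 7.6 = (s - 3.8)(s - 2). Poles: 2, 3.8. Unstable (2 pole(s) in RHP)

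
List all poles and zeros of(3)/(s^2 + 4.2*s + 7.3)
Set denominator = 0: s^2 + 4.2*s + 7.3 = 0 → Poles: -2.1 + 1.7j, -2.1 - 1.7j
Numerator is a nonzero constant (3) → Zeros: none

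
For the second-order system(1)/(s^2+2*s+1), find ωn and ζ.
Standard form: ωn²/(s²+2ζωn·s+ωn²).
const=1=ωn² → ωn=1, s coeff=2=2ζωn → ζ=1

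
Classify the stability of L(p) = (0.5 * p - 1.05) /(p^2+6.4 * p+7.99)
Denominator: p^2 + 6.4*p + 7.99 = (p + 4.7)(p + 1.7). Poles: -1.7, -4.7. Stable (all poles in LHP)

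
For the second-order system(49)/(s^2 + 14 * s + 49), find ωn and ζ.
Standard form: ωn²/(s²+2ζωn·s+ωn²).
const=49=ωn² → ωn=7, s coeff=14=2ζωn → ζ=1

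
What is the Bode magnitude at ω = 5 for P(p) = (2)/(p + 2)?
Substitute p = j*5: P(j5) = 0.137931 - 0.344828j.
|P(j5)| = sqrt(Re² + Im²) = 0.3714.
20*log₁₀(0.3714) = -8.60 dB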